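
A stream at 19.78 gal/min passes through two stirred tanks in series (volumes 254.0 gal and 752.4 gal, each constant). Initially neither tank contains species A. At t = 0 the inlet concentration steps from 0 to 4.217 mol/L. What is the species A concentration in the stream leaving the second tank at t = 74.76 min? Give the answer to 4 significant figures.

3.331 mol/L

Species balance on tank i: dCᵢ/dt = (Cᵢ₋₁ − Cᵢ)/τᵢ with τᵢ = Vᵢ/Q.
τ₁ = 254.0/19.78 = 12.8413 min; τ₂ = 752.4/19.78 = 38.0384 min.
Solving the cascade with C₁(0)=C₂(0)=0 gives C₂(t) = C_in[1 − (τ₁ e^(−t/τ₁) − τ₂ e^(−t/τ₂))/(τ₁ − τ₂)].
At t = 74.76: e^(−t/τ₁) = 0.00296209, e^(−t/τ₂) = 0.140102.
C₂ = 4.217·[1 − (12.8413·0.00296209 − 38.0384·0.140102)/(-25.1972)] = 4.217·0.790007 = 3.33146 mol/L.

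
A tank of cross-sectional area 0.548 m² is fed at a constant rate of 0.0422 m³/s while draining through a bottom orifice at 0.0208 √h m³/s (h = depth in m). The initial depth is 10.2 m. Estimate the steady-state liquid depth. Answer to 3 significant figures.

Level balance: A dh/dt = 0.0422 − 0.0208 √h. Setting dh/dt = 0:
Q_in = 0.0208 √h_ss ⇒ √h_ss = 0.0422/0.0208 = 2.0288.
h_ss = 2.0288² = 4.1162 m. (Since h₀ = 10.2 m > h_ss, the level will fall toward this value.)

4.12 m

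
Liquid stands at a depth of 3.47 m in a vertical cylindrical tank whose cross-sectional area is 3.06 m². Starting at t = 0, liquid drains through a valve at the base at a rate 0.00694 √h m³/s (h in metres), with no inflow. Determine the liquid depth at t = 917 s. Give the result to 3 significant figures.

0.677 m

A dh/dt = −Q_out = −0.00694 √h.
∫ h^(−1/2) dh = −(0.00694/A) ∫ dt, giving 2√h = 2√h₀ − (0.00694/A) t.
√h = √3.47 − 0.00694·917/(2·3.06) = 1.8628 − 1.0399 = 0.82293.
h = 0.82293² = 0.67721 m.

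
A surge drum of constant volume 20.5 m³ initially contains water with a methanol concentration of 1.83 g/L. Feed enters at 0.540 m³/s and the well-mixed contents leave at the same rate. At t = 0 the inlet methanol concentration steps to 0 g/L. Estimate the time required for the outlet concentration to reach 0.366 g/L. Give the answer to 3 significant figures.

61.1 s

Species balance: V dC/dt = Q(C_in − C) ⇒ τ = V/Q = 37.963 s.
C(t) = C_in + (C₀ − C_in) e^(−t/τ). Set C = 0.366 and solve for t:
e^(−t/τ) = (C − C_in)/(C₀ − C_in) = (0.366 − 0)/(1.83 − 0) = 0.20000
t = −τ ln(…) = 37.963 × 1.6094 = 61.099 s.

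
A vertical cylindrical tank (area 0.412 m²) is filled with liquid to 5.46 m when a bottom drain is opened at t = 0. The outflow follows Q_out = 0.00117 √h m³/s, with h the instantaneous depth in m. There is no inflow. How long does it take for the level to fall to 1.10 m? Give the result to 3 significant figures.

907 s

With no inflow, A dh/dt = −0.00117 √h.
∫ h^(−1/2) dh = −(0.00117/A) ∫ dt, giving 2√h = 2√h₀ − (0.00117/A) t.
t = 2A(√h₀ − √h)/0.00117 = 2·0.412·(√5.46 − √1.10)/0.00117
  = 0.82400 × (2.3367 − 1.0488) / 0.00117 = 907.00 s.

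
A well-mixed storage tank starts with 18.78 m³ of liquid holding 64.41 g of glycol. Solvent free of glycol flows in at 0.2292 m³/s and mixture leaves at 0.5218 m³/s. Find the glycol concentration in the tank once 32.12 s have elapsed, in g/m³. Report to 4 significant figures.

Let m(t) be the amount of glycol. Volume: V(t) = V₀ + (Q_in − Q_out) t = 18.78 − 0.292600 t; V(32.12) = 9.38169 m³.
Solute balance: dm/dt = 0 − Q_out C = −Q_out m/V(t).
dm/m = −Q_out dt/(V₀ − 0.292600 t); integrating gives ln(m/m₀) = −(Q_out/(Q_in−Q_out)) ln(V/V₀).
m = m₀ (V₀/V)^(Q_out/(Q_in−Q_out)) = 64.41 × (18.78/9.38169)^(-1.78332) = 18.6825 g.
C = m/V = 18.6825/9.38169 = 1.99137 g/m³.

1.991 g/m³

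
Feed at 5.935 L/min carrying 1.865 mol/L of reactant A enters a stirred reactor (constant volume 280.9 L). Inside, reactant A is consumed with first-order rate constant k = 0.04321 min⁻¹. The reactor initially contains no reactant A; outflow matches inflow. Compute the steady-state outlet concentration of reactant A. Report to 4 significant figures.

V dC/dt = Q(C_in − C) − k V C.
Steady state (dC/dt = 0): C_ss = Q C_in/(Q + kV) = C_in/(1 + kV/Q).
C_ss = 5.935·1.865/(5.935 + 0.04321·280.9) = 11.0688/18.0727 = 0.612459 mol/L.

0.6125 mol/L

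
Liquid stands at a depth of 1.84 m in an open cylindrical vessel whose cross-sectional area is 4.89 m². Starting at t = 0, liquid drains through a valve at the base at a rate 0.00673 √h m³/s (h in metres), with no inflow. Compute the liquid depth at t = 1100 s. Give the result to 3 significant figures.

0.359 m

With no inflow, A dh/dt = −0.00673 √h.
∫ h^(−1/2) dh = −(0.00673/A) ∫ dt, giving 2√h = 2√h₀ − (0.00673/A) t.
√h = √1.84 − 0.00673·1100/(2·4.89) = 1.3565 − 0.75695 = 0.59951.
h = 0.59951² = 0.35942 m.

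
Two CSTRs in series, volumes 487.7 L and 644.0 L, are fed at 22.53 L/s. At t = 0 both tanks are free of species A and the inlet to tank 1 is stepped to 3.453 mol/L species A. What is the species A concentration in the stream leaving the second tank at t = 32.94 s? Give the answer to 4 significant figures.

Each tank obeys Vᵢ dCᵢ/dt = Q(Cᵢ₋₁ − Cᵢ), so τᵢ = Vᵢ/Q.
τ₁ = 487.7/22.53 = 21.6467 s; τ₂ = 644.0/22.53 = 28.5841 s.
Solving the cascade with C₁(0)=C₂(0)=0 gives C₂(t) = C_in[1 − (τ₁ e^(−t/τ₁) − τ₂ e^(−t/τ₂))/(τ₁ − τ₂)].
At t = 32.94: e^(−t/τ₁) = 0.218338, e^(−t/τ₂) = 0.315881.
C₂ = 3.453·[1 − (21.6467·0.218338 − 28.5841·0.315881)/(-6.93742)] = 3.453·0.379756 = 1.31130 mol/L.

1.311 mol/L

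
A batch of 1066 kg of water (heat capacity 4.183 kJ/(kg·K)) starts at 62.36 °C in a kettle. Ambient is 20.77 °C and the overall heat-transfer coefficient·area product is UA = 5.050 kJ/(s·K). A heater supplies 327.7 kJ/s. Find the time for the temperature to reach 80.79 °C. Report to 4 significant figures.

1382 s

M c_p dT/dt = −UA(T − T_amb) + Q̇.
τ = M c_p/UA = 882.986 s; T_ss = T_amb + Q̇/UA = 20.77 + 327.7/5.050 = 85.6611 °C.
T(t) = T_ss + (T₀ − T_ss)e^(−t/τ); set T = 80.79:
t = −τ ln[(T − T_ss)/(T₀ − T_ss)] = −882.986 · ln(0.209050) = 1382.03 s.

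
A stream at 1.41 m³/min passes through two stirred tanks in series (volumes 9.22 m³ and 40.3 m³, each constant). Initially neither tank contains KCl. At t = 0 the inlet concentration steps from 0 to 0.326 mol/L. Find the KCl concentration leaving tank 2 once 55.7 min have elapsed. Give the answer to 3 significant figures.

0.266 mol/L

Time constants: τᵢ = Vᵢ/Q for each well-mixed tank.
τ₁ = 9.22/1.41 = 6.5390 min; τ₂ = 40.3/1.41 = 28.582 min.
Solving the cascade with C₁(0)=C₂(0)=0 gives C₂(t) = C_in[1 − (τ₁ e^(−t/τ₁) − τ₂ e^(−t/τ₂))/(τ₁ − τ₂)].
At t = 55.7: e^(−t/τ₁) = 0.00019982, e^(−t/τ₂) = 0.14244.
C₂ = 0.326·[1 − (6.5390·0.00019982 − 28.582·0.14244)/(-22.043)] = 0.326·0.81536 = 0.26581 mol/L.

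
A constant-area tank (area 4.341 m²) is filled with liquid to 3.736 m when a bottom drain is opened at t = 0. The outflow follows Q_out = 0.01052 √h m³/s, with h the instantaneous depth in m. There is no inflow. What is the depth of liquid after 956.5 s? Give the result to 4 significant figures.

A dh/dt = −Q_out = −0.01052 √h.
Separate and integrate: 2(√h − √h₀) = −(0.01052/A) t.
√h = √3.736 − 0.01052·956.5/(2·4.341) = 1.93287 − 1.15899 = 0.773880.
h = 0.773880² = 0.598891 m.

0.5989 m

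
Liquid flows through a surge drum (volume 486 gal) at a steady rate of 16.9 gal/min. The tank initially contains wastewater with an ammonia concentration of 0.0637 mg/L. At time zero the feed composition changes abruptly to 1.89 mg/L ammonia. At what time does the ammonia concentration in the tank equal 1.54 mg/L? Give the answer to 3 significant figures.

Species balance on the tank: V dC/dt = Q(C_in − C), so τ = V/Q = 28.757 min.
C(t) = C_in + (C₀ − C_in) e^(−t/τ). Set C = 1.54 and solve for t:
e^(−t/τ) = (C − C_in)/(C₀ − C_in) = (1.54 − 1.89)/(0.0637 − 1.89) = 0.19164
t = −τ ln(…) = 28.757 × 1.6521 = 47.511 min.

47.5 min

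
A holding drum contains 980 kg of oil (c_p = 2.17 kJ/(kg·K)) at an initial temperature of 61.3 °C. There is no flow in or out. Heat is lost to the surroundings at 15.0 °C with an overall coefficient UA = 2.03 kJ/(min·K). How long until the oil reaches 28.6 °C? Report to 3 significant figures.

1280 min

Lumped-capacitance energy balance: M c_p dT/dt = UA(T_amb − T).
τ = M c_p/UA = 1047.6 min; T_ss = T_amb = 15.000 °C.
T(t) = T_ss + (T₀ − T_ss)e^(−t/τ); set T = 28.6:
t = −τ ln[(T − T_ss)/(T₀ − T_ss)] = −1047.6 · ln(0.29374) = 1283.4 min.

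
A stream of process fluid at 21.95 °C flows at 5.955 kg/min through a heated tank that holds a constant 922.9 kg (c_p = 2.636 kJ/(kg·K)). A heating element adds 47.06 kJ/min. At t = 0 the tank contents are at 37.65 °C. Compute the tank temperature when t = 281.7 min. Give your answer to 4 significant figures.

M c_p dT/dt = ṁ c_p (T_in − T) + Q̇.
τ = M/ṁ = 154.979 min; T_ss = T_in + Q̇/(ṁ c_p) = 21.95 + 47.06/(5.955·2.636) = 24.9480 °C.
T approaches T_ss exponentially: T(t) = T_ss + (T₀ − T_ss) e^(−t/τ).
T(281.7) = 24.9480 + (12.7020)·e^(−281.7/154.979) = 24.9480 + (12.7020)·0.162404 = 27.0108 °C.

27.01 °C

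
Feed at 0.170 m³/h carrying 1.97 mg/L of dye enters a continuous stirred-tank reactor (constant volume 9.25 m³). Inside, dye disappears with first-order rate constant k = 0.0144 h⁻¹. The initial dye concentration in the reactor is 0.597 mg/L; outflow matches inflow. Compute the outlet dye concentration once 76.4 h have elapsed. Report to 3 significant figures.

V dC/dt = Q(C_in − C) − k V C.
dC/dt = (Q/V) C_in − (Q/V + k) C; effective rate a = Q/V + k = 0.018378 + 0.0144 = 0.032778 h⁻¹.
C_ss = Q C_in/(Q + kV) = 1.1046 mg/L; C(t) = C_ss + (C₀ − C_ss) e^(−a t).
C(76.4) = 1.1046 + (-0.50755)·e^(−0.032778·76.4) = 1.1046 + (-0.50755)·0.081735 = 1.0631 mg/L.

1.06 mg/L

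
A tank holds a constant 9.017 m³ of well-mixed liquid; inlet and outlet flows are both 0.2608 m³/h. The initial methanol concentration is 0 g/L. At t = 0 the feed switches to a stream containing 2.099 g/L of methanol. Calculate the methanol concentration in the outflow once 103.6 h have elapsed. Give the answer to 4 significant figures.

1.994 g/L

Mass balance on the solute (V constant): V dC/dt = Q(C_in − C).
Time constant τ = V/Q = 9.017/0.2608 = 34.5744 h.
C approaches C_in exponentially: C(t) = C_in + (C₀ − C_in) e^(−t/τ).
C(103.6) = 2.099 + (0 − 2.099)·e^(−103.6/34.5744) = 2.099 + (-2.09900)·0.0499647 = 1.99412 g/L.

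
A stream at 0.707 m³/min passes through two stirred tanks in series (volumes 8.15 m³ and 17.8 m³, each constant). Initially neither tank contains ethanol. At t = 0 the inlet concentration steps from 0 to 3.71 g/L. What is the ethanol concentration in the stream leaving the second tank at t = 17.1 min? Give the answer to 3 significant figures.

Each tank obeys Vᵢ dCᵢ/dt = Q(Cᵢ₋₁ − Cᵢ), so τᵢ = Vᵢ/Q.
τ₁ = 8.15/0.707 = 11.528 min; τ₂ = 17.8/0.707 = 25.177 min.
Tank 1: C₁ = C_in(1 − e^(−t/τ₁)). Tank 2 (τ₁ ≠ τ₂): C₂ = C_in[1 − (τ₁ e^(−t/τ₁) − τ₂ e^(−t/τ₂))/(τ₁ − τ₂)].
At t = 17.1: e^(−t/τ₁) = 0.22687, e^(−t/τ₂) = 0.50702.
C₂ = 3.71·[1 − (11.528·0.22687 − 25.177·0.50702)/(-13.649)] = 3.71·0.25637 = 0.95111 g/L.

0.951 g/L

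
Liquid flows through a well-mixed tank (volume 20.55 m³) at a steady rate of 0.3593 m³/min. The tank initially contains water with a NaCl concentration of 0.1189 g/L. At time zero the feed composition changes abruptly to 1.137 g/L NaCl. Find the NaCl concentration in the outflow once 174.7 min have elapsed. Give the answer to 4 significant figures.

1.089 g/L

Mass balance on the solute (V constant): V dC/dt = Q(C_in − C).
So dC/dt = (C_in − C)/τ with τ = V/Q = 20.55/0.3593 = 57.1945 min.
Solution: C(t) = C_in + (C₀ − C_in) e^(−t/τ).
C(174.7) = 1.137 + (0.1189 − 1.137)·e^(−174.7/57.1945) = 1.137 + (-1.01810)·0.0471469 = 1.08900 g/L.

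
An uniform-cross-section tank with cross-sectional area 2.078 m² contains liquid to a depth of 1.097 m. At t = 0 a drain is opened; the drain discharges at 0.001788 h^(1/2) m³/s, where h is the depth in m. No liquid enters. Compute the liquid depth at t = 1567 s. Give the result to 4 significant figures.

A dh/dt = −Q_out = −0.001788 √h.
This is separable: 2 d(√h)/dt = −0.001788/A, so √h = √h₀ − (0.001788/(2A)) t.
√h = √1.097 − 0.001788·1567/(2·2.078) = 1.04738 − 0.674157 = 0.373221.
h = 0.373221² = 0.139294 m.

0.1393 m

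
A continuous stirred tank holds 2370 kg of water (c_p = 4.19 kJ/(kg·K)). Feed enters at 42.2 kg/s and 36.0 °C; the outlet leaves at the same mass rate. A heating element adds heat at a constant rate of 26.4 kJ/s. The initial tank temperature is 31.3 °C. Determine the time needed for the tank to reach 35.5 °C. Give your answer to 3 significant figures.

113 s

M c_p dT/dt = ṁ c_p (T_in − T) + Q̇.
τ = M/ṁ = 56.161 s; T_ss = T_in + Q̇/(ṁ c_p) = 36.149 °C.
T(t) = T_ss + (T₀ − T_ss) e^(−t/τ). Set T = 35.5:
e^(−t/τ) = (35.5 − 36.149)/(31.3 − 36.149) = 0.13390
t = −56.161 · ln(0.13390) = 112.92 s.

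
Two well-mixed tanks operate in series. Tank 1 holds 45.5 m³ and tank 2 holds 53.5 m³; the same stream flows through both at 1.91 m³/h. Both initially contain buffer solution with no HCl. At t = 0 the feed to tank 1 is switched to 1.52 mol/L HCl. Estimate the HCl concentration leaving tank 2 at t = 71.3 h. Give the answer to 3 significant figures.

1.16 mol/L

Species balance on tank i: dCᵢ/dt = (Cᵢ₋₁ − Cᵢ)/τᵢ with τᵢ = Vᵢ/Q.
τ₁ = 45.5/1.91 = 23.822 h; τ₂ = 53.5/1.91 = 28.010 h.
Tank 1: C₁ = C_in(1 − e^(−t/τ₁)). Tank 2 (τ₁ ≠ τ₂): C₂ = C_in[1 − (τ₁ e^(−t/τ₁) − τ₂ e^(−t/τ₂))/(τ₁ − τ₂)].
At t = 71.3: e^(−t/τ₁) = 0.050135, e^(−t/τ₂) = 0.078436.
C₂ = 1.52·[1 − (23.822·0.050135 − 28.010·0.078436)/(-4.1885)] = 1.52·0.76061 = 1.1561 mol/L.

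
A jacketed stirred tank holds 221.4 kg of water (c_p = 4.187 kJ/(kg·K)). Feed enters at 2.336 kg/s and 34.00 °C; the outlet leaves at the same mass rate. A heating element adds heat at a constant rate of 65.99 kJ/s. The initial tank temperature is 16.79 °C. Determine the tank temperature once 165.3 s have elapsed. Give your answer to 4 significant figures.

36.56 °C

M c_p dT/dt = ṁ c_p (T_in − T) + Q̇.
τ = M/ṁ = 94.7774 s; T_ss = T_in + Q̇/(ṁ c_p) = 34.00 + 65.99/(2.336·4.187) = 40.7469 °C.
Solution: T(t) = T_ss + (T₀ − T_ss) e^(−t/τ).
T(165.3) = 40.7469 + (-23.9569)·e^(−165.3/94.7774) = 40.7469 + (-23.9569)·0.174805 = 36.5591 °C.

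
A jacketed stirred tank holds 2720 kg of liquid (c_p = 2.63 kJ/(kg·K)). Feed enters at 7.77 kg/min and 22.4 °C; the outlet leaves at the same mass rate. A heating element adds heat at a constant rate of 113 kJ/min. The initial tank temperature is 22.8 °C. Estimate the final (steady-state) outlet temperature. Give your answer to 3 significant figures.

Unsteady energy balance on the tank contents: M c_p dT/dt = ṁ c_p (T_in − T) + 113.
At steady state dT/dt = 0 ⇒ T_ss = T_in + Q̇/(ṁ c_p) = 22.4 + 113/(7.77·2.63) = 27.930 °C.

27.9 °C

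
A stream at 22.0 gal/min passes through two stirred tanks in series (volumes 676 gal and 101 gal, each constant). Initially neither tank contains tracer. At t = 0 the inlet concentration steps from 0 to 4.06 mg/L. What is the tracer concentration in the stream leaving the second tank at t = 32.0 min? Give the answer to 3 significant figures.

2.38 mg/L

Time constants: τᵢ = Vᵢ/Q for each well-mixed tank.
τ₁ = 676/22.0 = 30.727 min; τ₂ = 101/22.0 = 4.5909 min.
Solving the cascade with C₁(0)=C₂(0)=0 gives C₂(t) = C_in[1 − (τ₁ e^(−t/τ₁) − τ₂ e^(−t/τ₂))/(τ₁ − τ₂)].
At t = 32.0: e^(−t/τ₁) = 0.35295, e^(−t/τ₂) = 0.00093937.
C₂ = 4.06·[1 − (30.727·0.35295 − 4.5909·0.00093937)/(26.136)] = 4.06·0.58521 = 2.3760 mg/L.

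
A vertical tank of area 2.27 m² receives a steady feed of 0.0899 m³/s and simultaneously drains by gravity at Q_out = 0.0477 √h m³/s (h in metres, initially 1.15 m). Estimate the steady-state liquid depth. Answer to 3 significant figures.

3.55 m

Level balance: A dh/dt = 0.0899 − 0.0477 √h. Setting dh/dt = 0:
Q_in = 0.0477 √h_ss ⇒ √h_ss = 0.0899/0.0477 = 1.8847.
h_ss = 1.8847² = 3.5521 m. (Since h₀ = 1.15 m < h_ss, the level will rise toward this value.)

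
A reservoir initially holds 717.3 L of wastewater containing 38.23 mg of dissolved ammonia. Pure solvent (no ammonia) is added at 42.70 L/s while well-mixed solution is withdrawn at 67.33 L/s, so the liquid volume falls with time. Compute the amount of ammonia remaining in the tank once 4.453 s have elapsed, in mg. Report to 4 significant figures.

24.29 mg

Total volume: dV/dt = Q_in − Q_out = -24.6300 L/s, so V(t) = 717.3 − 24.6300 t and V(4.453) = 607.623 L.
Solute balance: dm/dt = 0 − Q_out C = −Q_out m/V(t).
Separate: dm/m = −Q_out dt/V(t) ⇒ ln(m/m₀) = −(Q_out/(Q_in−Q_out)) ln(V/V₀).
m = m₀ (V₀/V)^(Q_out/(Q_in−Q_out)) = 38.23 × (717.3/607.623)^(-2.73366) = 24.2884 mg.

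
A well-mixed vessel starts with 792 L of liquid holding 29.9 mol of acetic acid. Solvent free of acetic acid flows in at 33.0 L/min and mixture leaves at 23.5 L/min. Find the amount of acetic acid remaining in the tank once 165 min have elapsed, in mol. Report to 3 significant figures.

Total volume: dV/dt = Q_in − Q_out = 9.5000 L/min, so V(t) = 792 + 9.5000 t and V(165) = 2359.5 L.
No acetic acid enters, so dm/dt = −Q_out · (m/V).
dm/m = −Q_out dt/(V₀ + 9.5000 t); integrating gives ln(m/m₀) = −(Q_out/(Q_in−Q_out)) ln(V/V₀).
m = m₀ (V₀/V)^(Q_out/(Q_in−Q_out)) = 29.9 × (792/2359.5)^(2.4737) = 2.0087 mol.

2.01 mol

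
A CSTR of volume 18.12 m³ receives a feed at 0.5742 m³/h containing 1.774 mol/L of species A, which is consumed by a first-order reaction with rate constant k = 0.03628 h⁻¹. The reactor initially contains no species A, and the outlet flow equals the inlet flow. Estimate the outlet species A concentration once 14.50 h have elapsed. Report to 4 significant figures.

0.5184 mol/L

Accumulation = in − out − consumed: V dC/dt = Q C_in − Q C − k V C.
dC/dt = (Q/V) C_in − (Q/V + k) C; effective rate a = Q/V + k = 0.0316887 + 0.03628 = 0.0679687 h⁻¹.
C_ss = Q C_in/(Q + kV) = 0.827084 mol/L; C(t) = C_ss + (C₀ − C_ss) e^(−a t).
C(14.50) = 0.827084 + (-0.827084)·e^(−0.0679687·14.50) = 0.827084 + (-0.827084)·0.373235 = 0.518387 mol/L.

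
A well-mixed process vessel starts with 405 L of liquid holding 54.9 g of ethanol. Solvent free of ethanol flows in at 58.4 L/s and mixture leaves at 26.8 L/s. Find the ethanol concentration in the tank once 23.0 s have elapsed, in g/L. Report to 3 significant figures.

0.0203 g/L

Let m(t) be the amount of ethanol. Volume: V(t) = V₀ + (Q_in − Q_out) t = 405 + 31.600 t; V(23.0) = 1131.8 L.
Species balance (pure solvent in): dm/dt = −Q_out · m/V(t).
dm/m = −Q_out dt/(V₀ + 31.600 t); integrating gives ln(m/m₀) = −(Q_out/(Q_in−Q_out)) ln(V/V₀).
m = m₀ (V₀/V)^(Q_out/(Q_in−Q_out)) = 54.9 × (405/1131.8)^(0.84810) = 22.964 g.
C = m/V = 22.964/1131.8 = 0.020290 g/L.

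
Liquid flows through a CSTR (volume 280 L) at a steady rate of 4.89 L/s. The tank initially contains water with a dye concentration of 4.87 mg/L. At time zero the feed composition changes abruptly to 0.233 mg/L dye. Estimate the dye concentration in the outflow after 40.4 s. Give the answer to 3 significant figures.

2.52 mg/L

Species balance on the tank: V dC/dt = Q(C_in − C).
Rewrite as dC/dt + C/τ = C_in/τ, τ = V/Q = 57.260 s.
Solution: C(t) = C_in + (C₀ − C_in) e^(−t/τ).
C(40.4) = 0.233 + (4.87 − 0.233)·e^(−40.4/57.260) = 0.233 + (4.6370)·0.49383 = 2.5229 mg/L.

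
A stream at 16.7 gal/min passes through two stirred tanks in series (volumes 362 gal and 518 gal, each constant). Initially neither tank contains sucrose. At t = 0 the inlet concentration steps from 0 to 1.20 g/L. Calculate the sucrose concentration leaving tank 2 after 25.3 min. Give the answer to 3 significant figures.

0.304 g/L

Species balance on tank i: dCᵢ/dt = (Cᵢ₋₁ − Cᵢ)/τᵢ with τᵢ = Vᵢ/Q.
τ₁ = 362/16.7 = 21.677 min; τ₂ = 518/16.7 = 31.018 min.
Tank 1: C₁ = C_in(1 − e^(−t/τ₁)). Tank 2 (τ₁ ≠ τ₂): C₂ = C_in[1 − (τ₁ e^(−t/τ₁) − τ₂ e^(−t/τ₂))/(τ₁ − τ₂)].
At t = 25.3: e^(−t/τ₁) = 0.31125, e^(−t/τ₂) = 0.44235.
C₂ = 1.20·[1 − (21.677·0.31125 − 31.018·0.44235)/(-9.3413)] = 1.20·0.25344 = 0.30412 g/L.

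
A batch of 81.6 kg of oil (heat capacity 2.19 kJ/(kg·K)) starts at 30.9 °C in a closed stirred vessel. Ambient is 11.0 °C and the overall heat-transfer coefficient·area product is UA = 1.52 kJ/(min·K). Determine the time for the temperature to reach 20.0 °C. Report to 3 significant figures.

M c_p dT/dt = −UA(T − T_amb).
τ = M c_p/UA = 117.57 min; T_ss = T_amb = 11.000 °C.
T(t) = T_ss + (T₀ − T_ss)e^(−t/τ); set T = 20.0:
t = −τ ln[(T − T_ss)/(T₀ − T_ss)] = −117.57 · ln(0.45226) = 93.290 min.

93.3 min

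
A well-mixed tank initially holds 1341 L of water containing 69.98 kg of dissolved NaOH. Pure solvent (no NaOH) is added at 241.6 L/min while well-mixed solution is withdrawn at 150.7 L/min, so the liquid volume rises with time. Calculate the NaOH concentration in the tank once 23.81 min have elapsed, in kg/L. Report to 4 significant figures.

Total volume: dV/dt = Q_in − Q_out = 90.9000 L/min, so V(t) = 1341 + 90.9000 t and V(23.81) = 3505.33 L.
Species balance (pure solvent in): dm/dt = −Q_out · m/V(t).
Separate: dm/m = −Q_out dt/V(t) ⇒ ln(m/m₀) = −(Q_out/(Q_in−Q_out)) ln(V/V₀).
m = m₀ (V₀/V)^(Q_out/(Q_in−Q_out)) = 69.98 × (1341/3505.33)^(1.65787) = 14.2281 kg.
C = m/V = 14.2281/3505.33 = 0.00405899 kg/L.

0.004059 kg/L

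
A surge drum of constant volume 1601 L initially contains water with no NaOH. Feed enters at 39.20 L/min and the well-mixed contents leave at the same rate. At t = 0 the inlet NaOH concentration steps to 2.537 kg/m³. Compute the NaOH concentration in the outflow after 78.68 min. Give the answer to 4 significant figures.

Species balance on the tank: V dC/dt = Q(C_in − C).
Time constant τ = V/Q = 1601/39.20 = 40.8418 min.
Integrating: C(t) = C_in + (C₀ − C_in) e^(−t/τ).
C(78.68) = 2.537 + (0 − 2.537)·e^(−78.68/40.8418) = 2.537 + (-2.53700)·0.145664 = 2.16745 kg/m³.

2.167 kg/m³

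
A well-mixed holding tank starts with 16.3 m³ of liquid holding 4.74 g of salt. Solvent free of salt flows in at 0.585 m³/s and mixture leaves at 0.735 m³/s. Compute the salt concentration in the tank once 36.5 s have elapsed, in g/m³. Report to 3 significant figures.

0.0589 g/m³

Let m(t) be the amount of salt. Volume: V(t) = V₀ + (Q_in − Q_out) t = 16.3 − 0.15000 t; V(36.5) = 10.825 m³.
No salt enters, so dm/dt = −Q_out · (m/V).
Separate: dm/m = −Q_out dt/V(t) ⇒ ln(m/m₀) = −(Q_out/(Q_in−Q_out)) ln(V/V₀).
m = m₀ (V₀/V)^(Q_out/(Q_in−Q_out)) = 4.74 × (16.3/10.825)^(-4.9000) = 0.63790 g.
C = m/V = 0.63790/10.825 = 0.058929 g/m³.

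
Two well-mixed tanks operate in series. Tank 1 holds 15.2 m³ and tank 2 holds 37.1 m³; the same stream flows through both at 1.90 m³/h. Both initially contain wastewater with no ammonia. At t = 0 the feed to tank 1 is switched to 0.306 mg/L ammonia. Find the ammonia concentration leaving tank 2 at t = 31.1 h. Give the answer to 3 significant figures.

0.205 mg/L

Each tank obeys Vᵢ dCᵢ/dt = Q(Cᵢ₋₁ − Cᵢ), so τᵢ = Vᵢ/Q.
τ₁ = 15.2/1.90 = 8.0000 h; τ₂ = 37.1/1.90 = 19.526 h.
Tank 1: C₁ = C_in(1 − e^(−t/τ₁)). Tank 2 (τ₁ ≠ τ₂): C₂ = C_in[1 − (τ₁ e^(−t/τ₁) − τ₂ e^(−t/τ₂))/(τ₁ − τ₂)].
At t = 31.1: e^(−t/τ₁) = 0.020497, e^(−t/τ₂) = 0.20337.
C₂ = 0.306·[1 − (8.0000·0.020497 − 19.526·0.20337)/(-11.526)] = 0.306·0.66970 = 0.20493 mg/L.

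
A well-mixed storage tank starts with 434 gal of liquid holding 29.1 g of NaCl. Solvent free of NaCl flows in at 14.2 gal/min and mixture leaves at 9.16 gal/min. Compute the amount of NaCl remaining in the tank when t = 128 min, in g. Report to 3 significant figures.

Let m(t) be the amount of NaCl. Volume: V(t) = V₀ + (Q_in − Q_out) t = 434 + 5.0400 t; V(128) = 1079.1 gal.
No NaCl enters, so dm/dt = −Q_out · (m/V).
dm/m = −Q_out dt/(V₀ + 5.0400 t); integrating gives ln(m/m₀) = −(Q_out/(Q_in−Q_out)) ln(V/V₀).
m = m₀ (V₀/V)^(Q_out/(Q_in−Q_out)) = 29.1 × (434/1079.1)^(1.8175) = 5.5583 g.

5.56 g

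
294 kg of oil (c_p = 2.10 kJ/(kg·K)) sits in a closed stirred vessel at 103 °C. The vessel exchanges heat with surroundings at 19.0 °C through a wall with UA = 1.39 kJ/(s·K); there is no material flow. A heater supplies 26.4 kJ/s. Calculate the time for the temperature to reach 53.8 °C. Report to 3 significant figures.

628 s

Energy balance: M c_p dT/dt = −UA(T − T_amb) + Q̇.
τ = M c_p/UA = 444.17 s; T_ss = T_amb + Q̇/UA = 19.0 + 26.4/1.39 = 37.993 °C.
T(t) = T_ss + (T₀ − T_ss)e^(−t/τ); set T = 53.8:
t = −τ ln[(T − T_ss)/(T₀ − T_ss)] = −444.17 · ln(0.24316) = 628.07 s.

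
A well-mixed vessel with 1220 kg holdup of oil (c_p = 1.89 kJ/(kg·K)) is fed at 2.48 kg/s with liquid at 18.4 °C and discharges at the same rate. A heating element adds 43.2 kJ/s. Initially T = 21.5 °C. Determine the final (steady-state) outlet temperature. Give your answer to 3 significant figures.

Unsteady energy balance on the tank contents: M c_p dT/dt = ṁ c_p (T_in − T) + 43.2.
At steady state dT/dt = 0 ⇒ T_ss = T_in + Q̇/(ṁ c_p) = 18.4 + 43.2/(2.48·1.89) = 27.617 °C.

27.6 °C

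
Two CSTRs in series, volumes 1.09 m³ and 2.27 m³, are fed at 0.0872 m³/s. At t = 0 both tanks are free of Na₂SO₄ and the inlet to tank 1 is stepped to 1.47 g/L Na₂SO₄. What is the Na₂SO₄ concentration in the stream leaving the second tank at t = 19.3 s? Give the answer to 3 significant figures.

Species balance on tank i: dCᵢ/dt = (Cᵢ₋₁ − Cᵢ)/τᵢ with τᵢ = Vᵢ/Q.
τ₁ = 1.09/0.0872 = 12.500 s; τ₂ = 2.27/0.0872 = 26.032 s.
Tank 1: C₁ = C_in(1 − e^(−t/τ₁)). Tank 2 (τ₁ ≠ τ₂): C₂ = C_in[1 − (τ₁ e^(−t/τ₁) − τ₂ e^(−t/τ₂))/(τ₁ − τ₂)].
At t = 19.3: e^(−t/τ₁) = 0.21353, e^(−t/τ₂) = 0.47645.
C₂ = 1.47·[1 − (12.500·0.21353 − 26.032·0.47645)/(-13.532)] = 1.47·0.28068 = 0.41260 g/L.

0.413 g/L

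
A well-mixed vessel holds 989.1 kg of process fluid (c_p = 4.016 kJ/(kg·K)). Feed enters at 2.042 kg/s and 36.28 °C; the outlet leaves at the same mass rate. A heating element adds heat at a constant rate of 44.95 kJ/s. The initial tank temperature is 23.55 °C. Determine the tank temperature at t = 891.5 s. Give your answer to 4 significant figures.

First-law balance (no shaft work): M c_p dT/dt = ṁ c_p (T_in − T) + 44.95.
Rearrange: dT/dt = (T_ss − T)/τ with τ = M/ṁ = 484.378 s and T_ss = T_in + Q̇/(ṁ c_p) = 41.7613 °C.
This is linear first-order; T(t) = T_ss + (T₀ − T_ss) e^(−t/τ).
T(891.5) = 41.7613 + (-18.2113)·e^(−891.5/484.378) = 41.7613 + (-18.2113)·0.158737 = 38.8705 °C.

38.87 °C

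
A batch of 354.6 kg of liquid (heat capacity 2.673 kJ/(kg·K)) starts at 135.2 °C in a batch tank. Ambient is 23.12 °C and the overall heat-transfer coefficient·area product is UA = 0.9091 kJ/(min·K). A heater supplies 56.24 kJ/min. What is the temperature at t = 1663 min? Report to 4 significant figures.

M c_p dT/dt = −UA(T − T_amb) + Q̇.
dT/dt = (T_ss − T)/τ with T_ss = T_amb + Q̇/UA = 23.12 + 56.24/0.9091 = 84.9834 °C, τ = M c_p/UA = 354.6·2.673/0.9091 = 1042.62 min.
Solution: T(t) = T_ss + (T₀ − T_ss) e^(−t/τ).
T(1663) = 84.9834 + (50.2166)·0.202904 = 95.1726 °C.

95.17 °C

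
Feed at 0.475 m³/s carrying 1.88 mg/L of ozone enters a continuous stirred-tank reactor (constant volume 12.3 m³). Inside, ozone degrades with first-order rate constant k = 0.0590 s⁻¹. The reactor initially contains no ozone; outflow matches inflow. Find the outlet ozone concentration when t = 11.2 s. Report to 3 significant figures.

0.495 mg/L

V dC/dt = Q(C_in − C) − k V C.
This is linear with rate a = Q/V + k = 0.097618 s⁻¹.
C_ss = Q C_in/(Q + kV) = 0.74373 mg/L; C(t) = C_ss + (C₀ − C_ss) e^(−a t).
C(11.2) = 0.74373 + (-0.74373)·e^(−0.097618·11.2) = 0.74373 + (-0.74373)·0.33510 = 0.49451 mg/L.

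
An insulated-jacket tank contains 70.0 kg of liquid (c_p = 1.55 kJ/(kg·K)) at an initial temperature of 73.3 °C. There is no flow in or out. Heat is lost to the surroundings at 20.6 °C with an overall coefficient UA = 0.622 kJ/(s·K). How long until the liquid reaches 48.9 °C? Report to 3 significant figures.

Unsteady energy balance on the tank contents: M c_p dT/dt = −UA(T − T_amb).
τ = M c_p/UA = 174.44 s; T_ss = T_amb = 20.600 °C.
T(t) = T_ss + (T₀ − T_ss)e^(−t/τ); set T = 48.9:
t = −τ ln[(T − T_ss)/(T₀ − T_ss)] = −174.44 · ln(0.53700) = 108.46 s.

108 s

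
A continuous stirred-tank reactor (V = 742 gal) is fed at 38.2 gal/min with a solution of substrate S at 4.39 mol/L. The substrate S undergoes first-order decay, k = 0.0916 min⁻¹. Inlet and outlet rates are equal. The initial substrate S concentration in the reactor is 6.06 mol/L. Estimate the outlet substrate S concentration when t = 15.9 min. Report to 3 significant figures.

V dC/dt = Q(C_in − C) − k V C.
This is linear with rate a = Q/V + k = 0.14308 min⁻¹.
C_ss = Q C_in/(Q + kV) = 1.5796 mol/L; C(t) = C_ss + (C₀ − C_ss) e^(−a t).
C(15.9) = 1.5796 + (4.4804)·e^(−0.14308·15.9) = 1.5796 + (4.4804)·0.10280 = 2.0401 mol/L.

2.04 mol/L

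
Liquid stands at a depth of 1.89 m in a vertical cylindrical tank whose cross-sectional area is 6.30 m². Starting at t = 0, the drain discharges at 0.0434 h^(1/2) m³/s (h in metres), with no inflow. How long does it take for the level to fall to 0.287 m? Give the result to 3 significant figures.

With no inflow, A dh/dt = −0.0434 √h.
∫ h^(−1/2) dh = −(0.0434/A) ∫ dt, giving 2√h = 2√h₀ − (0.0434/A) t.
t = 2A(√h₀ − √h)/0.0434 = 2·6.30·(√1.89 − √0.287)/0.0434
  = 12.600 × (1.3748 − 0.53572) / 0.0434 = 243.59 s.

244 s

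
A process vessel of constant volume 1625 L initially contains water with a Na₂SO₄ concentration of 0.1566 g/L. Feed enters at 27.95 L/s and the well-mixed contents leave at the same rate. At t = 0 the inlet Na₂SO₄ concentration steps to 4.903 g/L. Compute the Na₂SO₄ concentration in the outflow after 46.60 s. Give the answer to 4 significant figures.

2.774 g/L

Mass balance on the solute (V constant): V dC/dt = Q(C_in − C).
Rewrite as dC/dt + C/τ = C_in/τ, τ = V/Q = 58.1395 s.
C approaches C_in exponentially: C(t) = C_in + (C₀ − C_in) e^(−t/τ).
C(46.60) = 4.903 + (0.1566 − 4.903)·e^(−46.60/58.1395) = 4.903 + (-4.74640)·0.448647 = 2.77354 g/L.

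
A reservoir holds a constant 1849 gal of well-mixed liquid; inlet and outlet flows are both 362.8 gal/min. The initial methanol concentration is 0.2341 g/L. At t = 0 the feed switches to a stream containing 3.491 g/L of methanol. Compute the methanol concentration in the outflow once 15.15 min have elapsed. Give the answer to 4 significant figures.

3.324 g/L

Transient balance on the dissolved component: V dC/dt = Q(C_in − C).
Rewrite as dC/dt + C/τ = C_in/τ, τ = V/Q = 5.09647 min.
Integrating: C(t) = C_in + (C₀ − C_in) e^(−t/τ).
C(15.15) = 3.491 + (0.2341 − 3.491)·e^(−15.15/5.09647) = 3.491 + (-3.25690)·0.0511678 = 3.32435 g/L.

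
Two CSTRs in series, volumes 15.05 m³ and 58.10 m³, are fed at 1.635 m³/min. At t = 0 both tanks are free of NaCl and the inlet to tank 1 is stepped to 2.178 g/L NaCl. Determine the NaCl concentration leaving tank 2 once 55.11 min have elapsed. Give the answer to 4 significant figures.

1.557 g/L

Time constants: τᵢ = Vᵢ/Q for each well-mixed tank.
τ₁ = 15.05/1.635 = 9.20489 min; τ₂ = 58.10/1.635 = 35.5352 min.
Solving the cascade with C₁(0)=C₂(0)=0 gives C₂(t) = C_in[1 − (τ₁ e^(−t/τ₁) − τ₂ e^(−t/τ₂))/(τ₁ − τ₂)].
At t = 55.11: e^(−t/τ₁) = 0.00251110, e^(−t/τ₂) = 0.212066.
C₂ = 2.178·[1 − (9.20489·0.00251110 − 35.5352·0.212066)/(-26.3303)] = 2.178·0.714675 = 1.55656 g/L.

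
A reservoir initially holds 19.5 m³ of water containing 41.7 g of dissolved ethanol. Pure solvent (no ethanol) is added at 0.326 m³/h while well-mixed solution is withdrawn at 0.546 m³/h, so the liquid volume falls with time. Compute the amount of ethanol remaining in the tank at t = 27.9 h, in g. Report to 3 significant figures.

16.3 g

Let m(t) be the amount of ethanol. Volume: V(t) = V₀ + (Q_in − Q_out) t = 19.5 − 0.22000 t; V(27.9) = 13.362 m³.
No ethanol enters, so dm/dt = −Q_out · (m/V).
Separate: dm/m = −Q_out dt/V(t) ⇒ ln(m/m₀) = −(Q_out/(Q_in−Q_out)) ln(V/V₀).
m = m₀ (V₀/V)^(Q_out/(Q_in−Q_out)) = 41.7 × (19.5/13.362)^(-2.4818) = 16.320 g.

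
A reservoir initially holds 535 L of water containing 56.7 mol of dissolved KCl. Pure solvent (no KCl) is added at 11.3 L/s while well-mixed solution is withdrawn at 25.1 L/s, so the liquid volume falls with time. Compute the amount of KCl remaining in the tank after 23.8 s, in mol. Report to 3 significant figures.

10.0 mol

Total volume: dV/dt = Q_in − Q_out = -13.800 L/s, so V(t) = 535 − 13.800 t and V(23.8) = 206.56 L.
No KCl enters, so dm/dt = −Q_out · (m/V).
Separate: dm/m = −Q_out dt/V(t) ⇒ ln(m/m₀) = −(Q_out/(Q_in−Q_out)) ln(V/V₀).
m = m₀ (V₀/V)^(Q_out/(Q_in−Q_out)) = 56.7 × (535/206.56)^(-1.8188) = 10.043 mol.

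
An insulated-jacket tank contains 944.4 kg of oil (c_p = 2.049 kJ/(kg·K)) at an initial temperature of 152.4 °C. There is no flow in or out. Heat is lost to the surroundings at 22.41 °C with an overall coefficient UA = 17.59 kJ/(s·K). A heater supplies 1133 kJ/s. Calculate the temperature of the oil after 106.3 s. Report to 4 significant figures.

111.8 °C

Lumped-capacitance energy balance: M c_p dT/dt = UA(T_amb − T) + Q̇.
dT/dt = (T_ss − T)/τ with T_ss = T_amb + Q̇/UA = 22.41 + 1133/17.59 = 86.8216 °C, τ = M c_p/UA = 944.4·2.049/17.59 = 110.010 s.
This is linear first-order; T(t) = T_ss + (T₀ − T_ss) e^(−t/τ).
T(106.3) = 86.8216 + (65.5784)·0.380497 = 111.774 °C.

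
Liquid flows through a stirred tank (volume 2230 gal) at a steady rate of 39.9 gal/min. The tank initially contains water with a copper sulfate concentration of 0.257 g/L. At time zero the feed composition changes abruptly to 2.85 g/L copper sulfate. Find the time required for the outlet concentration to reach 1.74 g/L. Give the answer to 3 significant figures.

Species balance: V dC/dt = Q(C_in − C) ⇒ τ = V/Q = 55.890 min.
C(t) = C_in + (C₀ − C_in) e^(−t/τ). Set C = 1.74 and solve for t:
e^(−t/τ) = (C − C_in)/(C₀ − C_in) = (1.74 − 2.85)/(0.257 − 2.85) = 0.42808
t = −τ ln(…) = 55.890 × 0.84846 = 47.420 min.

47.4 min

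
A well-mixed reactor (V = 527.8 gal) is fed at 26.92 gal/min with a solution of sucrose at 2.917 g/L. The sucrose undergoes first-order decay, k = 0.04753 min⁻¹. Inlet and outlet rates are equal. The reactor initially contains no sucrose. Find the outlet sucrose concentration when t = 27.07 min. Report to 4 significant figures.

Species balance: V dC/dt = Q C_in − Q C − k V C.
dC/dt = (Q/V) C_in − (Q/V + k) C; effective rate a = Q/V + k = 0.0510042 + 0.04753 = 0.0985342 min⁻¹.
C_ss = Q C_in/(Q + kV) = 1.50992 g/L; C(t) = C_ss + (C₀ − C_ss) e^(−a t).
C(27.07) = 1.50992 + (-1.50992)·e^(−0.0985342·27.07) = 1.50992 + (-1.50992)·0.0694381 = 1.40508 g/L.

1.405 g/L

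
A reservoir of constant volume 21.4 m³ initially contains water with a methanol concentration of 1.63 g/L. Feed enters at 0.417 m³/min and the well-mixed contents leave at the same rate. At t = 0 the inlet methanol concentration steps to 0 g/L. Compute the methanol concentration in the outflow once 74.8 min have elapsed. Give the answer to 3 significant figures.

Unsteady species balance (constant V, well mixed): V dC/dt = Q(C_in − C).
Rewrite as dC/dt + C/τ = C_in/τ, τ = V/Q = 51.319 min.
This is linear first-order; C(t) = C_in + (C₀ − C_in) e^(−t/τ).
C(74.8) = 0 + (1.63 − 0)·e^(−74.8/51.319) = 0 + (1.6300)·0.23281 = 0.37947 g/L.

0.379 g/L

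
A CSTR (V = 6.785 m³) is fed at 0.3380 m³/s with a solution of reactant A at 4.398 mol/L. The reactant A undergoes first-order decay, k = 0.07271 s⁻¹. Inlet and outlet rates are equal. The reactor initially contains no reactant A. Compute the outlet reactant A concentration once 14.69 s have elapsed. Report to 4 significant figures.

1.493 mol/L

Accumulation = in − out − consumed: V dC/dt = Q C_in − Q C − k V C.
dC/dt = (Q/V) C_in − (Q/V + k) C; effective rate a = Q/V + k = 0.0498158 + 0.07271 = 0.122526 s⁻¹.
C_ss = Q C_in/(Q + kV) = 1.78811 mol/L; C(t) = C_ss + (C₀ − C_ss) e^(−a t).
C(14.69) = 1.78811 + (-1.78811)·e^(−0.122526·14.69) = 1.78811 + (-1.78811)·0.165315 = 1.49251 mol/L.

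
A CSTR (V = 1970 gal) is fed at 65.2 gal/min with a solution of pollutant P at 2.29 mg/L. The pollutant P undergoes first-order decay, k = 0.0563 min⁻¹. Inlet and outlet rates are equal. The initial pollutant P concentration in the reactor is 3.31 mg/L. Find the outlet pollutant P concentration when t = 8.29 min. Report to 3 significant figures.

2.02 mg/L

V dC/dt = Q(C_in − C) − k V C.
This is linear with rate a = Q/V + k = 0.089396 min⁻¹.
C_ss = Q C_in/(Q + kV) = 0.84781 mg/L; C(t) = C_ss + (C₀ − C_ss) e^(−a t).
C(8.29) = 0.84781 + (2.4622)·e^(−0.089396·8.29) = 0.84781 + (2.4622)·0.47659 = 2.0213 mg/L.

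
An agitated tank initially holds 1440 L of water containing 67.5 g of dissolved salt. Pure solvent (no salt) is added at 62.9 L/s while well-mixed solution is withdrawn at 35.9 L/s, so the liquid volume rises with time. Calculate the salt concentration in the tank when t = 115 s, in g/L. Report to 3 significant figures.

Total volume: dV/dt = Q_in − Q_out = 27.000 L/s, so V(t) = 1440 + 27.000 t and V(115) = 4545.0 L.
Species balance (pure solvent in): dm/dt = −Q_out · m/V(t).
Separate: dm/m = −Q_out dt/V(t) ⇒ ln(m/m₀) = −(Q_out/(Q_in−Q_out)) ln(V/V₀).
m = m₀ (V₀/V)^(Q_out/(Q_in−Q_out)) = 67.5 × (1440/4545.0)^(1.3296) = 14.642 g.
C = m/V = 14.642/4545.0 = 0.0032215 g/L.

0.00322 g/L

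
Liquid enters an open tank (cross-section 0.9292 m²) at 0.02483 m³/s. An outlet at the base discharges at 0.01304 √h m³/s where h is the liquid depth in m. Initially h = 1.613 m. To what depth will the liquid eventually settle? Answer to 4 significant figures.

3.626 m

Volume balance on the tank: A dh/dt = Q_in − 0.01304 √h. At steady state dh/dt = 0:
Q_in = 0.01304 √h_ss ⇒ √h_ss = 0.02483/0.01304 = 1.90414.
h_ss = 1.90414² = 3.62575 m. (Since h₀ = 1.613 m < h_ss, the level will rise toward this value.)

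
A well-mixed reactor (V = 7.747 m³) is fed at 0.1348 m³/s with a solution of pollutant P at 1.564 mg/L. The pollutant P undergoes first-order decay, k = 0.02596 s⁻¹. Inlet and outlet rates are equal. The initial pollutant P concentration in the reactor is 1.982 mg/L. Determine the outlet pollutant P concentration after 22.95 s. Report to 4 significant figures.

Accumulation = in − out − consumed: V dC/dt = Q C_in − Q C − k V C.
dC/dt = (Q/V) C_in − (Q/V + k) C; effective rate a = Q/V + k = 0.0174003 + 0.02596 = 0.0433603 s⁻¹.
C_ss = Q C_in/(Q + kV) = 0.627626 mg/L; C(t) = C_ss + (C₀ − C_ss) e^(−a t).
C(22.95) = 0.627626 + (1.35437)·e^(−0.0433603·22.95) = 0.627626 + (1.35437)·0.369680 = 1.12831 mg/L.

1.128 mg/L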